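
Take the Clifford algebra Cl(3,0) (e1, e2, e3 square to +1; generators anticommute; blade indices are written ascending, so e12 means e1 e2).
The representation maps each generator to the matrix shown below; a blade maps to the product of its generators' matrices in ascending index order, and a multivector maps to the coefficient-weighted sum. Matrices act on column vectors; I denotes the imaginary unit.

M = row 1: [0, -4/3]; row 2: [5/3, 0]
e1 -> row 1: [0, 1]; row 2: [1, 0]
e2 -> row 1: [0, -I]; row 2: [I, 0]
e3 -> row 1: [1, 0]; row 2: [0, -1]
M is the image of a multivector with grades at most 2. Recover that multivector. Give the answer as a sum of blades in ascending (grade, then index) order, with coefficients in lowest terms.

Method: 1, rho(e1), rho(e2), rho(e3) form a trace-orthogonal basis of the 2x2 complex matrices (tr(X Y) = 2 if X = Y, else 0), so M = m0*1 + m1*rho(e1) + m2*rho(e2) + m3*rho(e3) with m0 = tr(M)/2 = 0, m1 = tr(M rho(e1))/2 = 1/6, m2 = tr(M rho(e2))/2 = -3*I/2, m3 = tr(M rho(e3))/2 = 0.
Multiplying table entries, the bivector images are rho(e12) = I*rho(e3), rho(e13) = -I*rho(e2), rho(e23) = I*rho(e1); with real blade coefficients the real parts of m0..m3 are the coefficients of 1, e1, e2, e3 and the imaginary parts give the bivectors (e23: Im m1, e13: -Im m2, e12: Im m3).
Answer: 1/6*e1 + 3/2*e13


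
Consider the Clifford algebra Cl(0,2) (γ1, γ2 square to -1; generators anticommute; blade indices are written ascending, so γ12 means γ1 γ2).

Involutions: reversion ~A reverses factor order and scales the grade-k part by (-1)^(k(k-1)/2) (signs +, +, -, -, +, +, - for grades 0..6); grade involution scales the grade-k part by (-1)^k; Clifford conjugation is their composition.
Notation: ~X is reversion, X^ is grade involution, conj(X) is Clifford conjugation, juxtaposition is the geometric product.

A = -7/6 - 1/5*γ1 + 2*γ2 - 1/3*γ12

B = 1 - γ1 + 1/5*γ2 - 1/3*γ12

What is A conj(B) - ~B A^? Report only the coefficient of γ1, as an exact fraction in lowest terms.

first term: -41/90 - 23/30*γ1 + 59/30*γ2 - 1207/450*γ12
second term: -41/90 + 59/30*γ1 - 5/2*γ2 + 557/450*γ12
Answer: -41/15


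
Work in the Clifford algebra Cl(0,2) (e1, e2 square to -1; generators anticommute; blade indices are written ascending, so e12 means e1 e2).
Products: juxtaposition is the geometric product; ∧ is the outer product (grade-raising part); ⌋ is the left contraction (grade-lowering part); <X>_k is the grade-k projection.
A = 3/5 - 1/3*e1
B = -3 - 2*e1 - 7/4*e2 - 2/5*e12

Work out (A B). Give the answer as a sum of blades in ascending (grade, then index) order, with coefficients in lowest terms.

step 1: -37/15 - 1/5*e1 - 71/60*e2 + 103/300*e12
Answer: -37/15 - 1/5*e1 - 71/60*e2 + 103/300*e12


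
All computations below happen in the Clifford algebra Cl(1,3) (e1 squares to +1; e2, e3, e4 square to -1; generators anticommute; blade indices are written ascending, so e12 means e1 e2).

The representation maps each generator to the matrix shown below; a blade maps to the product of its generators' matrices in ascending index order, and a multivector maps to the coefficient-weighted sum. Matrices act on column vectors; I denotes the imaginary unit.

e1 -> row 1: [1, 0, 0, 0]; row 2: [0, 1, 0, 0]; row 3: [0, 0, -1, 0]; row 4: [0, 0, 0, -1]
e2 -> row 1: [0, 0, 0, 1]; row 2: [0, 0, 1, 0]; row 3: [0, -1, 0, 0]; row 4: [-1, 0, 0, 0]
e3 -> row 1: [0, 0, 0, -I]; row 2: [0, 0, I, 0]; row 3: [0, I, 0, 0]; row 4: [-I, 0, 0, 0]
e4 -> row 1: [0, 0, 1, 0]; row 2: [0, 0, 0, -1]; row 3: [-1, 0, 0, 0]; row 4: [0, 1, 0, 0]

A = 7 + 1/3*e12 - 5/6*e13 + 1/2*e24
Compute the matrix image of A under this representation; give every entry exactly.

Bivector images (products of the table entries): rho(e12) = rho(e1)rho(e2) = row 1: [0, 0, 0, 1]; row 2: [0, 0, 1, 0]; row 3: [0, 1, 0, 0]; row 4: [1, 0, 0, 0]; rho(e13) = rho(e1)rho(e3) = row 1: [0, 0, 0, -I]; row 2: [0, 0, I, 0]; row 3: [0, -I, 0, 0]; row 4: [I, 0, 0, 0]; rho(e24) = rho(e2)rho(e4) = row 1: [0, 1, 0, 0]; row 2: [-1, 0, 0, 0]; row 3: [0, 0, 0, 1]; row 4: [0, 0, -1, 0].
M = (7)*1 + (1/3)*rho(e12) + (-5/6)*rho(e13) + (1/2)*rho(e24), summed entrywise (1 is the identity matrix):
Answer: row 1: [7, 1/2, 0, 1/3 + 5*I/6]; row 2: [-1/2, 7, 1/3 - 5*I/6, 0]; row 3: [0, 1/3 + 5*I/6, 7, 1/2]; row 4: [1/3 - 5*I/6, 0, -1/2, 7]


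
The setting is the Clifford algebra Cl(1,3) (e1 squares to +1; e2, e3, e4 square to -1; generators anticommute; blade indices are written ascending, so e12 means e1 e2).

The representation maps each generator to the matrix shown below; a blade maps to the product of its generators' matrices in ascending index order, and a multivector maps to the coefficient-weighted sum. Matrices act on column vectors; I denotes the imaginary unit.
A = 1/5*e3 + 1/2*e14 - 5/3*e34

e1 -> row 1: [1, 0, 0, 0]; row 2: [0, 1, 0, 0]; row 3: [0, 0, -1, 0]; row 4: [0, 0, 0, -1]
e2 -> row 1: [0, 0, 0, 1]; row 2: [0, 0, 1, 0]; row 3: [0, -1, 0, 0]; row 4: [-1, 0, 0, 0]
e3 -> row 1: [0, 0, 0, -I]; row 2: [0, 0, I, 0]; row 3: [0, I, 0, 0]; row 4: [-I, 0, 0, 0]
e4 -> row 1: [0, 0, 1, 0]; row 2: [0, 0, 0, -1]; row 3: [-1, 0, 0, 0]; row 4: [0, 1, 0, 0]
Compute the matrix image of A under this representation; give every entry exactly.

Bivector images (products of the table entries): rho(e14) = rho(e1)rho(e4) = row 1: [0, 0, 1, 0]; row 2: [0, 0, 0, -1]; row 3: [1, 0, 0, 0]; row 4: [0, -1, 0, 0]; rho(e34) = rho(e3)rho(e4) = row 1: [0, -I, 0, 0]; row 2: [-I, 0, 0, 0]; row 3: [0, 0, 0, -I]; row 4: [0, 0, -I, 0].
M = (1/5)*rho(e3) + (1/2)*rho(e14) + (-5/3)*rho(e34), summed entrywise:
Answer: row 1: [0, 5*I/3, 1/2, -I/5]; row 2: [5*I/3, 0, I/5, -1/2]; row 3: [1/2, I/5, 0, 5*I/3]; row 4: [-I/5, -1/2, 5*I/3, 0]


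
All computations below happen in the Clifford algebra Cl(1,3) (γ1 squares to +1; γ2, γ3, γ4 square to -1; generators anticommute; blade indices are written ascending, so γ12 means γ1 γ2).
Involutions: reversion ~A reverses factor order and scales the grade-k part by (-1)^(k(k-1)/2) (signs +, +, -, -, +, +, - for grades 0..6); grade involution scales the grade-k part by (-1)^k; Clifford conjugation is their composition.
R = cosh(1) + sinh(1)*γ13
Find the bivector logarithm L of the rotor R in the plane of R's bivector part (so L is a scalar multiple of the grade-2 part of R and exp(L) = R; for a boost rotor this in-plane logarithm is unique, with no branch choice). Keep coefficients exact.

The scalar part of R is cosh(1), giving the rapidity magnitude (cosh is even); the bivector part supplies orientation, its quotient by sinh of the rapidity is the plane, and L = rapidity * plane — unique in that plane, since flipping both signs leaves L unchanged.
Concretely: cosh(rapidity) = cosh(1) gives rapidity = ±1, and since rapidity/sinh(rapidity) is even the sign is immaterial: L = (rapidity/sinh(rapidity)) * <R>_2 = (1/sinh(1)) * <R>_2.
Answer: γ13


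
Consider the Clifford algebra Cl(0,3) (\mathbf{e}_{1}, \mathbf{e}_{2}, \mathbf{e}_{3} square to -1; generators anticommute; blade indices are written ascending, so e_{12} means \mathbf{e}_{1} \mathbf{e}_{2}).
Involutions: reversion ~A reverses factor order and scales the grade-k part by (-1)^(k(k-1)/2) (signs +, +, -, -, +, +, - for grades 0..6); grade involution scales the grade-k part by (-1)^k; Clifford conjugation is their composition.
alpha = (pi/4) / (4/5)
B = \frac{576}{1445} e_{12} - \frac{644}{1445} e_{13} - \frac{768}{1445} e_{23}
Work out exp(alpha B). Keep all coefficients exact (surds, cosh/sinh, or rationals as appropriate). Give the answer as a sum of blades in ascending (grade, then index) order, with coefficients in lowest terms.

B^2 term by term: the squares give (\frac{576}{1445})^2*(e_{12})^2 + (-\frac{644}{1445})^2*(e_{13})^2 + (-\frac{768}{1445})^2*(e_{23})^2 = \frac{331776}{2088025}*(-1) + \frac{414736}{2088025}*(-1) + \frac{589824}{2088025}*(-1) = -\frac{16}{25} (each basis 2-blade squares to minus the product of its generators' squares); cross terms between blades sharing an index anticommute and cancel. So B^2 = -\frac{16}{25}.
B^2 = -\frac{16}{25} — the negative square puts this in the circular regime; l = \frac{4}{5}, alpha*l = \frac{\pi}{4}, so exp(alpha B) = cos(\frac{\pi}{4}) + (sin(\frac{\pi}{4})/(\frac{4}{5}))*B = \frac{\sqrt{2}}{2} + (\frac{5 \sqrt{2}}{8})*B.
Answer: \frac{\sqrt{2}}{2} + \frac{72 \sqrt{2}}{289} e_{12} - \frac{161 \sqrt{2}}{578} e_{13} - \frac{96 \sqrt{2}}{289} e_{23}


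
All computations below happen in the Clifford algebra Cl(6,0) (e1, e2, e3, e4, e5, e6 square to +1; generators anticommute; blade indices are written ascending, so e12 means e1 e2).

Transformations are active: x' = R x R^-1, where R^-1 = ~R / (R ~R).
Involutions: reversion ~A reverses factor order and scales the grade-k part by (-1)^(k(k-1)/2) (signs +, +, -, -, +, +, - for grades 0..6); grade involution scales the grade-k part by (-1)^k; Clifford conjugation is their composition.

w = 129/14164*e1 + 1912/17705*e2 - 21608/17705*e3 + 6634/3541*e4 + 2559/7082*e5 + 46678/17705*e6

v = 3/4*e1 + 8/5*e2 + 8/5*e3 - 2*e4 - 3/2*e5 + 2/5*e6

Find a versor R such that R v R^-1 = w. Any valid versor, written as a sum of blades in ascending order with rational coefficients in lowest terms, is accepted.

Take R = v + w = 2688/3541*e1 + 6048/3541*e2 + 1344/3541*e3 - 448/3541*e4 - 4032/3541*e5 + 10752/3541*e6. Because q(v) = q(w) = 4837/400, conjugation by R sends v exactly to w.
Answer: 2688/3541*e1 + 6048/3541*e2 + 1344/3541*e3 - 448/3541*e4 - 4032/3541*e5 + 10752/3541*e6


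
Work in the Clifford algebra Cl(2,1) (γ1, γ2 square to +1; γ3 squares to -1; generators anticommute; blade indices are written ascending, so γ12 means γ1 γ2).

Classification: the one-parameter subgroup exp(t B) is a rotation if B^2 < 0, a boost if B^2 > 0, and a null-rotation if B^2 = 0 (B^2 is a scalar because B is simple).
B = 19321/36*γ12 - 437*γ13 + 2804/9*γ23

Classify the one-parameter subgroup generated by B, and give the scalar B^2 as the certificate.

B^2 term by term: the squares give (19321/36)^2*(γ12)^2 + (-437)^2*(γ13)^2 + (2804/9)^2*(γ23)^2 = 373301041/1296*(-1) + 190969*(+1) + 7862416/81*(+1) = -81/16 (each basis 2-blade squares to minus the product of its generators' squares); cross terms between blades sharing an index anticommute and cancel. So B^2 = -81/16.
Answer: rotation, certificate B^2 = -81/16. The scalar -81/16 is the complete invariant here: its sign names the subgroup type.


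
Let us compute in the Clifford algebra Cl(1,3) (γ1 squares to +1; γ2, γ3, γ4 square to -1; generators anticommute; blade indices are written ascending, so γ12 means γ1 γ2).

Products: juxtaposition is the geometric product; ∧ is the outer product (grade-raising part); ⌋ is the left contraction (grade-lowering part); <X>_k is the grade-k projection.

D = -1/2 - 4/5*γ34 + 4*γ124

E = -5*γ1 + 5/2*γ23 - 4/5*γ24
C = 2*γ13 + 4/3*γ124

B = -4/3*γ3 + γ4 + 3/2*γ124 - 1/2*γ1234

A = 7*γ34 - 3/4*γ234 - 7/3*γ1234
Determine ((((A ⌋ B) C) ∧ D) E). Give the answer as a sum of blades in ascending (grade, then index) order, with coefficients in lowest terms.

step 1: -7/6 - 3/8*γ1 + 7/2*γ12
step 2: -3/4*γ3 + 14/3*γ4 - 7/3*γ13 - 7*γ23 - 1/2*γ24 - 14/9*γ124
step 3: 3/8*γ3 - 7/3*γ4 + 7/6*γ13 + 7/2*γ23 + 1/4*γ24 + 7/9*γ124 - 3*γ1234
step 4: -171/20 + 28/45*γ1 + 673/240*γ2 + 35/6*γ3 + 35/12*γ12 + 171/40*γ13 - 25/6*γ14 - 35/9*γ24 - 137/40*γ34 - 35/2*γ123 - 5/4*γ124 - 35/18*γ134 - 308/15*γ234 + 14/15*γ1234
Answer: -171/20 + 28/45*γ1 + 673/240*γ2 + 35/6*γ3 + 35/12*γ12 + 171/40*γ13 - 25/6*γ14 - 35/9*γ24 - 137/40*γ34 - 35/2*γ123 - 5/4*γ124 - 35/18*γ134 - 308/15*γ234 + 14/15*γ1234


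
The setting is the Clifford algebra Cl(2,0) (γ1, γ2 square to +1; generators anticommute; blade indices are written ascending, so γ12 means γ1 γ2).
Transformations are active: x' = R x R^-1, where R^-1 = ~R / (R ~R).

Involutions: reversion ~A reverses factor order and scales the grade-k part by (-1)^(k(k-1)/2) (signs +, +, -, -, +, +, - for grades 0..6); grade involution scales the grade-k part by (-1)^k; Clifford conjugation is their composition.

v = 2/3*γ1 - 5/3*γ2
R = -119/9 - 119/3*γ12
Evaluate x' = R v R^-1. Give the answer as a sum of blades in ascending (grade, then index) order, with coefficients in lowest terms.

~R = -119/9 + 119/3*γ12, and R ~R = 141610/81, so R^-1 = ~R / (141610/81).
R v = 1547/27*γ1 + 1309/27*γ2
Answer: -23/15*γ1 + 14/15*γ2


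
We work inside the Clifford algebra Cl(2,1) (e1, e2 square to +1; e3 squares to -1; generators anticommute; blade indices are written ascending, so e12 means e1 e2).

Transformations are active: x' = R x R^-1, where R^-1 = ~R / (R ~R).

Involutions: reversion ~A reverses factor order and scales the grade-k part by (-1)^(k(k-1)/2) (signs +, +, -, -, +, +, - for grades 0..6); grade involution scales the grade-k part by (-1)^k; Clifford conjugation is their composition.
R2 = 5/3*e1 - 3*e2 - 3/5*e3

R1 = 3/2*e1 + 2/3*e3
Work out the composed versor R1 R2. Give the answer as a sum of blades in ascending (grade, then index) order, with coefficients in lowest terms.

Distribute over the terms of R1 (each basis-blade product reordered to ascending indices, repeated generators contracted through their squares):
(3/2*e1) R2 = 5/2 - 9/2*e12 - 9/10*e13
(2/3*e3) R2 = 2/5 - 10/9*e13 + 2*e23
Summing the partial products and collecting blades:
Answer: 29/10 - 9/2*e12 - 181/90*e13 + 2*e23


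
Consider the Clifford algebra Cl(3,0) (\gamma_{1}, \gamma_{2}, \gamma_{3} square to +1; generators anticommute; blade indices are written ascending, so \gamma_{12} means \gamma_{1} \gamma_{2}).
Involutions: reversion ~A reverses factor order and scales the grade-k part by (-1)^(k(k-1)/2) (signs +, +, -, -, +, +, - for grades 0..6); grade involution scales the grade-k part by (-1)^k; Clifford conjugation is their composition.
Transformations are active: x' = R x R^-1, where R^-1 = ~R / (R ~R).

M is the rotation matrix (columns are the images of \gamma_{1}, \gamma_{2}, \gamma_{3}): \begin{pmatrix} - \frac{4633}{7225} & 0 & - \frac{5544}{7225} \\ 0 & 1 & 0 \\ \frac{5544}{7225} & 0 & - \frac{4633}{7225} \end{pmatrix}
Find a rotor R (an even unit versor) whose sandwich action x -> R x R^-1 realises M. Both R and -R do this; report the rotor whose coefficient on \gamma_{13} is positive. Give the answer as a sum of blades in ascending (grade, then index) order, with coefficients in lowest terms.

Method: write R = a + b12*\gamma_{12} + b13*\gamma_{13} + b23*\gamma_{23} with a^2 + b12^2 + b13^2 + b23^2 = 1 (so R^-1 = ~R). Expanding the columns R e_j ~R gives tr M = 4a^2 - 1 and, from the antisymmetric part, M21 - M12 = -4a*b12, M13 - M31 = 4a*b13, M32 - M23 = -4a*b23.
Here tr M = -\frac{2041}{7225}, so a^2 = (1 + tr M)/4 = \frac{1296}{7225} and a = ±\frac{36}{85}. Taking a = \frac{36}{85}: M21 - M12 = 0, M13 - M31 = -\frac{11088}{7225}, M32 - M23 = 0, giving b12 = 0, b13 = -\frac{77}{85}, b23 = 0, i.e. R = \frac{36}{85} - \frac{77}{85} \gamma_{13}.
Its \gamma_{13} coefficient is negative, so report the other preimage -R.
Answer: -\frac{36}{85} + \frac{77}{85} \gamma_{13}. Uniqueness: Spin(3) -> SO(3) maps R and -R to the same rotation of trace -\frac{2041}{7225}; fixing the sign of the \gamma_{13} coefficient removes the ambiguity.


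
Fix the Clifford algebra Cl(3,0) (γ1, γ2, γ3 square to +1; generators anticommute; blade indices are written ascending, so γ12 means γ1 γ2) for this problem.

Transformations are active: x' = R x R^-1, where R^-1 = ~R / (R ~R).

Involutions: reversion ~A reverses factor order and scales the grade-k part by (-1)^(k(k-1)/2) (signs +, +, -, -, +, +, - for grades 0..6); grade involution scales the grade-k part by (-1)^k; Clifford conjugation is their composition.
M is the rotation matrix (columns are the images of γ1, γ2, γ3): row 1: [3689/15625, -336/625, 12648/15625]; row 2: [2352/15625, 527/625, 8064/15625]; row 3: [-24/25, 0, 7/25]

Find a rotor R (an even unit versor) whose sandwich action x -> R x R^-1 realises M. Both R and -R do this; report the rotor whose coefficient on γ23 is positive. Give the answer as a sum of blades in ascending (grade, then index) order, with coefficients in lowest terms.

Method: write R = a + b12*γ12 + b13*γ13 + b23*γ23 with a^2 + b12^2 + b13^2 + b23^2 = 1 (so R^-1 = ~R). Expanding the columns R e_j ~R gives tr M = 4a^2 - 1 and, from the antisymmetric part, M21 - M12 = -4a*b12, M13 - M31 = 4a*b13, M32 - M23 = -4a*b23.
Here tr M = 21239/15625, so a^2 = (1 + tr M)/4 = 9216/15625 and a = ±96/125. Taking a = 96/125: M21 - M12 = 10752/15625, M13 - M31 = 27648/15625, M32 - M23 = -8064/15625, giving b12 = -28/125, b13 = 72/125, b23 = 21/125, i.e. R = 96/125 - 28/125*γ12 + 72/125*γ13 + 21/125*γ23.
Its γ23 coefficient is already positive.
Answer: 96/125 - 28/125*γ12 + 72/125*γ13 + 21/125*γ23. Sheet selection: the two-to-one cover makes ±R indistinguishable at the matrix level (trace 21239/15625), so uniqueness comes from the required sign on γ23.


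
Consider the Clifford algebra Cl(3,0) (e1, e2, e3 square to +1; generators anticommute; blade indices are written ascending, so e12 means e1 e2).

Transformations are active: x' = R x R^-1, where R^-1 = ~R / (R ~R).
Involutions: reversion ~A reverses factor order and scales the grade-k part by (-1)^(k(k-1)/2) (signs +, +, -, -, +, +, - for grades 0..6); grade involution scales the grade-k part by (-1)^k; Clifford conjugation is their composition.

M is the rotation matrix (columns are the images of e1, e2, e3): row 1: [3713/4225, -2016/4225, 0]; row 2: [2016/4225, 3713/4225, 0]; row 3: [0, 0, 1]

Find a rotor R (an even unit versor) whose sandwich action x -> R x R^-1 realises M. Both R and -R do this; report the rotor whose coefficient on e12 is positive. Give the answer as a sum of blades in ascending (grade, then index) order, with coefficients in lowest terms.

Method: write R = a + b12*e12 + b13*e13 + b23*e23 with a^2 + b12^2 + b13^2 + b23^2 = 1 (so R^-1 = ~R). Expanding the columns R e_j ~R gives tr M = 4a^2 - 1 and, from the antisymmetric part, M21 - M12 = -4a*b12, M13 - M31 = 4a*b13, M32 - M23 = -4a*b23.
Here tr M = 11651/4225, so a^2 = (1 + tr M)/4 = 3969/4225 and a = ±63/65. Taking a = 63/65: M21 - M12 = 4032/4225, M13 - M31 = 0, M32 - M23 = 0, giving b12 = -16/65, b13 = 0, b23 = 0, i.e. R = 63/65 - 16/65*e12.
Its e12 coefficient is negative, so report the other preimage -R.
Answer: -63/65 + 16/65*e12. Uniqueness: Spin(3) -> SO(3) maps R and -R to the same rotation of trace 11651/4225; fixing the sign of the e12 coefficient removes the ambiguity.


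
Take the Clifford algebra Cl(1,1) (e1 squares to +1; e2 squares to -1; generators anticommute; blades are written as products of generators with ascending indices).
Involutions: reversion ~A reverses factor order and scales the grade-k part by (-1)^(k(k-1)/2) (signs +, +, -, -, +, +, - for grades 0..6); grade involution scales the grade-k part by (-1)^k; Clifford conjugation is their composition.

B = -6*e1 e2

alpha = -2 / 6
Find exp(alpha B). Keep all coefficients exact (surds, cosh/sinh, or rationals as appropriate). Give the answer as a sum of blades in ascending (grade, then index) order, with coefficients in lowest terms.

B^2 = (-6)^2*(e1 e2)^2 = 36*(+1) = 36 (a basis 2-blade squares to minus the product of its generators' squares).
B^2 = 36 — since the square is positive, the closed form is hyperbolic: l = 6, alpha*l = -2, so exp(alpha B) = cosh(-2) + (sinh(-2)/6)*B = cosh(2) + (-sinh(2)/6)*B.
Answer: cosh(2) + sinh(2)*e1 e2


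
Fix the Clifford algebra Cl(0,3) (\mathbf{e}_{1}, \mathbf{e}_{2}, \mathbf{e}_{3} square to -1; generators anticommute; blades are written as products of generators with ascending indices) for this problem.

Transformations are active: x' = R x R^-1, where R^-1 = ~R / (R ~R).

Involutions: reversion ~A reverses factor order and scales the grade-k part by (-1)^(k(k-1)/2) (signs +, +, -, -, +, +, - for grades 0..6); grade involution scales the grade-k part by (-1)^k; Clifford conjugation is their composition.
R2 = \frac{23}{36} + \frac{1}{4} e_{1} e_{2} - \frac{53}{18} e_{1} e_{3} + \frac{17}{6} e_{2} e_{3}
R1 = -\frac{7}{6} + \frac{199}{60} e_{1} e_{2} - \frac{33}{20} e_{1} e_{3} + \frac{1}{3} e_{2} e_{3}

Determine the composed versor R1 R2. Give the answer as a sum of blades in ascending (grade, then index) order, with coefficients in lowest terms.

Distribute over the terms of R1 (each basis-blade product reordered to ascending indices, repeated generators contracted through their squares):
(-\frac{7}{6}) R2 = -\frac{161}{216} - \frac{7}{24} e_{1} e_{2} + \frac{371}{108} e_{1} e_{3} - \frac{119}{36} e_{2} e_{3}
(\frac{199}{60} e_{1} e_{2}) R2 = -\frac{199}{240} + \frac{4577}{2160} e_{1} e_{2} - \frac{3383}{360} e_{1} e_{3} - \frac{10547}{1080} e_{2} e_{3}
(-\frac{33}{20} e_{1} e_{3}) R2 = -\frac{583}{120} - \frac{187}{40} e_{1} e_{2} - \frac{253}{240} e_{1} e_{3} + \frac{33}{80} e_{2} e_{3}
(\frac{1}{3} e_{2} e_{3}) R2 = -\frac{17}{18} + \frac{53}{54} e_{1} e_{2} + \frac{1}{12} e_{1} e_{3} + \frac{23}{108} e_{2} e_{3}
Summing the partial products and collecting blades:
Answer: -\frac{3187}{432} - \frac{4031}{2160} e_{1} e_{2} - \frac{2995}{432} e_{1} e_{3} - \frac{2987}{240} e_{2} e_{3}


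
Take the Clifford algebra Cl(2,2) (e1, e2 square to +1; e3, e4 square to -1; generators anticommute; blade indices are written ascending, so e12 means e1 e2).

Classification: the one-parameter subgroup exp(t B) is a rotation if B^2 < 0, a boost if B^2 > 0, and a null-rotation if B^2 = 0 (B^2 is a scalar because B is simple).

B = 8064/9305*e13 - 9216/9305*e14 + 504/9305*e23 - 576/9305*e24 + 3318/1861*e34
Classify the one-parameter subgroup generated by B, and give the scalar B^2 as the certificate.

B^2 term by term: the squares give (8064/9305)^2*(e13)^2 + (-9216/9305)^2*(e14)^2 + (504/9305)^2*(e23)^2 + (-576/9305)^2*(e24)^2 + (3318/1861)^2*(e34)^2 = 65028096/86583025*(+1) + 84934656/86583025*(+1) + 254016/86583025*(+1) + 331776/86583025*(+1) + 11009124/3463321*(-1) = -36/25 (each basis 2-blade squares to minus the product of its generators' squares); cross terms between blades sharing an index anticommute and cancel; the commuting (index-disjoint) pairs give grade-4 terms 2*c*c'*(blade product), which cancel blade by blade — e1234: 9289728/86583025 - 9289728/86583025 = 0 — confirming B is simple. So B^2 = -36/25.
Answer: rotation, certificate B^2 = -36/25. B^2 = -36/25 is basis-independent, so its sign is the whole story.


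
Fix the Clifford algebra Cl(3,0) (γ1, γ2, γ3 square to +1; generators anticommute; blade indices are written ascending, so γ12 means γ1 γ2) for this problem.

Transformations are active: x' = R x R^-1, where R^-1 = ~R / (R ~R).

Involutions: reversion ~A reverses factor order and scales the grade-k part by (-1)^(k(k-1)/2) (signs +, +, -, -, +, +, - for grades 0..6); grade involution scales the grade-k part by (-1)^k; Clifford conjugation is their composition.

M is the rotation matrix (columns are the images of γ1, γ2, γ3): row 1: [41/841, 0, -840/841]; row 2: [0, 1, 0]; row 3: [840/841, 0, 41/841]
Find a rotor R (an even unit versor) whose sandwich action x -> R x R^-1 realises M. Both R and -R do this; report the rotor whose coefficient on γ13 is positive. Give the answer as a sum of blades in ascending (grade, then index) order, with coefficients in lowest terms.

Method: write R = a + b12*γ12 + b13*γ13 + b23*γ23 with a^2 + b12^2 + b13^2 + b23^2 = 1 (so R^-1 = ~R). Expanding the columns R e_j ~R gives tr M = 4a^2 - 1 and, from the antisymmetric part, M21 - M12 = -4a*b12, M13 - M31 = 4a*b13, M32 - M23 = -4a*b23.
Here tr M = 923/841, so a^2 = (1 + tr M)/4 = 441/841 and a = ±21/29. Taking a = 21/29: M21 - M12 = 0, M13 - M31 = -1680/841, M32 - M23 = 0, giving b12 = 0, b13 = -20/29, b23 = 0, i.e. R = 21/29 - 20/29*γ13.
Its γ13 coefficient is negative, so report the other preimage -R.
Answer: -21/29 + 20/29*γ13. Uniqueness: Spin(3) -> SO(3) maps R and -R to the same rotation of trace 923/841; fixing the sign of the γ13 coefficient removes the ambiguity.


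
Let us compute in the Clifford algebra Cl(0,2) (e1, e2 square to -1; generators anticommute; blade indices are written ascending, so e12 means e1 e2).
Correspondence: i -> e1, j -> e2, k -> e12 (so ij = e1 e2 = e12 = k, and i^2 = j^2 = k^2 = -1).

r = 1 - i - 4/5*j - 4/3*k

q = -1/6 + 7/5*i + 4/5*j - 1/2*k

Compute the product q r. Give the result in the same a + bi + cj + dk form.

In blades: q = -1/6 + 7/5*e1 + 4/5*e2 - 1/2*e12, r = 1 - e1 - 4/5*e2 - 4/3*e12.
Distribute q over r term by term (generator squares from the signature, products reordered to ascending indices): (-1/6)*r = -1/6 + 1/6*e1 + 2/15*e2 + 2/9*e12; (7/5*e1)*r = 7/5 + 7/5*e1 + 28/15*e2 - 28/25*e12; (4/5*e2)*r = 16/25 - 16/15*e1 + 4/5*e2 + 4/5*e12; (-1/2*e12)*r = -2/3 - 2/5*e1 + 1/2*e2 - 1/2*e12.
Sum: 181/150 + 1/10*e1 + 33/10*e2 - 269/450*e12; translating back through the correspondence:
Answer: 181/150 + 1/10*i + 33/10*j - 269/450*k


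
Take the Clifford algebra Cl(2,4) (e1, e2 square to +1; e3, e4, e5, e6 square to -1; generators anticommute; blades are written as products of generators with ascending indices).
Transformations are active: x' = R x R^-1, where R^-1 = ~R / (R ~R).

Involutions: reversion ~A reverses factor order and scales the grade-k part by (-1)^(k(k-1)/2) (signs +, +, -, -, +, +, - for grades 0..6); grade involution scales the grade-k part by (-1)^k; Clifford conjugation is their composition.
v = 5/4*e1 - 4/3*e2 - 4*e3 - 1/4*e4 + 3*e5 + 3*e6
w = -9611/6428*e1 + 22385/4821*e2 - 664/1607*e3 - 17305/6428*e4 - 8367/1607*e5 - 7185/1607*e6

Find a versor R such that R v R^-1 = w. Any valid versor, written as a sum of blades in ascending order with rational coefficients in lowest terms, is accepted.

Take R = v + w = -394/1607*e1 + 5319/1607*e2 - 7092/1607*e3 - 4728/1607*e4 - 3546/1607*e5 - 2364/1607*e6. Because q(v) = q(w) = -553/18, conjugation by R sends v exactly to w.
Answer: -394/1607*e1 + 5319/1607*e2 - 7092/1607*e3 - 4728/1607*e4 - 3546/1607*e5 - 2364/1607*e6


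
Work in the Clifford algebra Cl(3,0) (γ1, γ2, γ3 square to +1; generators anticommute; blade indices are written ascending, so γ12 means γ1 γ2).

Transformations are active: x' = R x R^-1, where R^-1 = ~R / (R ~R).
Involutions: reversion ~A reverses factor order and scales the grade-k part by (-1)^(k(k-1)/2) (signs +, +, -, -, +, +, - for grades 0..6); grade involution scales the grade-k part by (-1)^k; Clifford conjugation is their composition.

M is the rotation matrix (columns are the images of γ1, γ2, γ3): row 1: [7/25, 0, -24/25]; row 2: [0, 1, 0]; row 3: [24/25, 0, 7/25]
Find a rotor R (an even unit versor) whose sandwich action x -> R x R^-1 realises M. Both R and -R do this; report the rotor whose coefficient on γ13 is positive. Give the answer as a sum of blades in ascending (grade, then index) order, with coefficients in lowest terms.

Method: write R = a + b12*γ12 + b13*γ13 + b23*γ23 with a^2 + b12^2 + b13^2 + b23^2 = 1 (so R^-1 = ~R). Expanding the columns R e_j ~R gives tr M = 4a^2 - 1 and, from the antisymmetric part, M21 - M12 = -4a*b12, M13 - M31 = 4a*b13, M32 - M23 = -4a*b23.
Here tr M = 39/25, so a^2 = (1 + tr M)/4 = 16/25 and a = ±4/5. Taking a = 4/5: M21 - M12 = 0, M13 - M31 = -48/25, M32 - M23 = 0, giving b12 = 0, b13 = -3/5, b23 = 0, i.e. R = 4/5 - 3/5*γ13.
Its γ13 coefficient is negative, so report the other preimage -R.
Answer: -4/5 + 3/5*γ13. Uniqueness: Spin(3) -> SO(3) maps R and -R to the same rotation of trace 39/25; fixing the sign of the γ13 coefficient removes the ambiguity.


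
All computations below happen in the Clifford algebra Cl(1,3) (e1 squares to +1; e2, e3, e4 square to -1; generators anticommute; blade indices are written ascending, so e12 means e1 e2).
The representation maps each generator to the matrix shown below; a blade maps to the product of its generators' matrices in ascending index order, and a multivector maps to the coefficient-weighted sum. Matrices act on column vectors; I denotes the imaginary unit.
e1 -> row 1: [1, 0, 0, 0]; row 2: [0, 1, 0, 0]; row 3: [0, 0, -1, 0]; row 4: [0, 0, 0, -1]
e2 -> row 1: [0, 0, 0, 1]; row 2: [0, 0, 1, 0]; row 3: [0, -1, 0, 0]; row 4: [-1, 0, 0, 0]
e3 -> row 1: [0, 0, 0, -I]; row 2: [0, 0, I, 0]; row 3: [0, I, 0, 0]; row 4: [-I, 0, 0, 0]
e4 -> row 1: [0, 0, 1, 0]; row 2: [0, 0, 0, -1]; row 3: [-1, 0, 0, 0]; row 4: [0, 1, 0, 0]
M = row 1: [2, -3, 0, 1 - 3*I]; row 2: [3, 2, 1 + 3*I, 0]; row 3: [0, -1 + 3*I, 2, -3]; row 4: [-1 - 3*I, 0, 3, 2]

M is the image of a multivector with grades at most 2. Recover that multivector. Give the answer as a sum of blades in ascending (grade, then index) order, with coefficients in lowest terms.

Method: the blade images are trace-orthogonal — tr(rho(e_A) rho(e_B)^-1) = 4 if A = B and 0 otherwise — and rho(e_A)^-1 = (e_A)^2 * rho(e_A) with (e_A)^2 = +1 or -1, so the coefficient of e_A in the preimage is (e_A)^2 * tr(M rho(e_A))/4.
Nonzero projections over blades of grade <= 2: 1: (1)^2 = +1, tr(M 1) = 8, coefficient 2; e2: (e2)^2 = -1, tr(M rho(e2)) = -4, coefficient 1; e3: (e3)^2 = -1, tr(M rho(e3)) = -12, coefficient 3; e24: (e24)^2 = -1, tr(M rho(e24)) = 12, coefficient -3. Every other blade of grade <= 2 projects to 0.
Answer: 2 + e2 + 3*e3 - 3*e24


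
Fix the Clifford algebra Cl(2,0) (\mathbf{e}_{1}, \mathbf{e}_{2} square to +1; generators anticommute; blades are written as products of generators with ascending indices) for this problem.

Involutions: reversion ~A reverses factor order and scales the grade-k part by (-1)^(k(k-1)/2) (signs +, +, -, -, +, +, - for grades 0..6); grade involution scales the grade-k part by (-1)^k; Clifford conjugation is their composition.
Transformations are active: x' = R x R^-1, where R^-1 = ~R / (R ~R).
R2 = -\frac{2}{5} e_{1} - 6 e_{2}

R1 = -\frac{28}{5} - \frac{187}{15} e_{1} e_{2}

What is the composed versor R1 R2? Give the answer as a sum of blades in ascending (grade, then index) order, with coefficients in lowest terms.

Distribute over the terms of R1 (each basis-blade product reordered to ascending indices, repeated generators contracted through their squares):
(-\frac{28}{5}) R2 = \frac{56}{25} e_{1} + \frac{168}{5} e_{2}
(-\frac{187}{15} e_{1} e_{2}) R2 = \frac{374}{5} e_{1} - \frac{374}{75} e_{2}
Summing the partial products and collecting blades:
Answer: \frac{1926}{25} e_{1} + \frac{2146}{75} e_{2}


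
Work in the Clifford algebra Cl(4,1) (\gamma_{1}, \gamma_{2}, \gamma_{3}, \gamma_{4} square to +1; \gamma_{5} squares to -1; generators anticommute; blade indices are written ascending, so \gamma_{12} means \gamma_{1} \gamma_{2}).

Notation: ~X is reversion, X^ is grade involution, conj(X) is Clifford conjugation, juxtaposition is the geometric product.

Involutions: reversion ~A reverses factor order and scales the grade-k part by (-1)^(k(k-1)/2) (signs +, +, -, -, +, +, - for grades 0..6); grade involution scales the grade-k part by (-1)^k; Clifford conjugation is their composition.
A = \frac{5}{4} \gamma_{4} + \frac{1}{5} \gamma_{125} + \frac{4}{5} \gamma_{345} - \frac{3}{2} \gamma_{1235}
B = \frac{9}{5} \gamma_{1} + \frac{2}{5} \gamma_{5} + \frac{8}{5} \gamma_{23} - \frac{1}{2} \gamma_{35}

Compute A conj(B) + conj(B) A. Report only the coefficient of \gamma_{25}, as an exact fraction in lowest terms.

first term: -\frac{2}{5} \gamma_{4} - \frac{67}{100} \gamma_{12} + \frac{9}{4} \gamma_{14} - \frac{12}{5} \gamma_{15} - \frac{9}{25} \gamma_{25} + \frac{8}{25} \gamma_{34} - \frac{1}{2} \gamma_{45} - \frac{1}{2} \gamma_{123} - \frac{8}{25} \gamma_{135} - 2 \gamma_{234} - \frac{27}{10} \gamma_{235} + \frac{32}{25} \gamma_{245} - \frac{5}{8} \gamma_{345} + \frac{36}{25} \gamma_{1345}
second term: -\frac{2}{5} \gamma_{4} - \frac{67}{100} \gamma_{12} - \frac{9}{4} \gamma_{14} - \frac{12}{5} \gamma_{15} - \frac{9}{25} \gamma_{25} + \frac{8}{25} \gamma_{34} + \frac{1}{2} \gamma_{45} + \frac{1}{2} \gamma_{123} + \frac{8}{25} \gamma_{135} - 2 \gamma_{234} + \frac{27}{10} \gamma_{235} - \frac{32}{25} \gamma_{245} - \frac{5}{8} \gamma_{345} - \frac{36}{25} \gamma_{1345}
Answer: -\frac{18}{25}


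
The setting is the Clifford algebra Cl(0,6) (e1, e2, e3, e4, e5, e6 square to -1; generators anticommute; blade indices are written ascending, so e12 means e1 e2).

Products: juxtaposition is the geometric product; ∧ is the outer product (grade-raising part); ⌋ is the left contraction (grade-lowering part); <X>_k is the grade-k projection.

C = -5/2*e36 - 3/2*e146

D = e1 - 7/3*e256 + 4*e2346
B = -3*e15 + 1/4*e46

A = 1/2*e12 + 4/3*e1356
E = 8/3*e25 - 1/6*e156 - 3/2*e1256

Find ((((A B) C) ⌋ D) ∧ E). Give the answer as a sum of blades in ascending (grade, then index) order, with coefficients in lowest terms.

step 1: -3/2*e25 - 4*e36 + 1/8*e1246 - 1/3*e1345
step 2: -10 + 3/16*e2 + 6*e134 + 1/2*e356 + 5/16*e1234 - 5/6*e1456 - 15/4*e2356 - 9/4*e12456
step 3: -10*e1 + 7/16*e56 + 70/3*e256 - 3/4*e346 - 40*e2346
step 4: -80/3*e125 - 2*e23456
Answer: -80/3*e125 - 2*e23456


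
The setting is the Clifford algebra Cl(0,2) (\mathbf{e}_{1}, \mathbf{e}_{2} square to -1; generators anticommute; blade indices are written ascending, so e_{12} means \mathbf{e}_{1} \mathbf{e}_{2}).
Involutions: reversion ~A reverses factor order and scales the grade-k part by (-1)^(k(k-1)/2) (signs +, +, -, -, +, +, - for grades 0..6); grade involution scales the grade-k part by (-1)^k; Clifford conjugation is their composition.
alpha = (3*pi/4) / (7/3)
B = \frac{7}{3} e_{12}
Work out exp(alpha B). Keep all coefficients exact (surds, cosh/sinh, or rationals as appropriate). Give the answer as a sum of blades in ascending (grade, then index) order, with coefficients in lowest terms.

B^2 = (\frac{7}{3})^2*(e_{12})^2 = \frac{49}{9}*(-1) = -\frac{49}{9} (a basis 2-blade squares to minus the product of its generators' squares).
B^2 = -\frac{49}{9} — a negative square means the series sums to a rotation: l = \frac{7}{3}, alpha*l = \frac{3 \pi}{4}, so exp(alpha B) = cos(\frac{3 \pi}{4}) + (sin(\frac{3 \pi}{4})/(\frac{7}{3}))*B = - \frac{\sqrt{2}}{2} + (\frac{3 \sqrt{2}}{14})*B.
Answer: - \frac{\sqrt{2}}{2} + \frac{\sqrt{2}}{2} e_{12}


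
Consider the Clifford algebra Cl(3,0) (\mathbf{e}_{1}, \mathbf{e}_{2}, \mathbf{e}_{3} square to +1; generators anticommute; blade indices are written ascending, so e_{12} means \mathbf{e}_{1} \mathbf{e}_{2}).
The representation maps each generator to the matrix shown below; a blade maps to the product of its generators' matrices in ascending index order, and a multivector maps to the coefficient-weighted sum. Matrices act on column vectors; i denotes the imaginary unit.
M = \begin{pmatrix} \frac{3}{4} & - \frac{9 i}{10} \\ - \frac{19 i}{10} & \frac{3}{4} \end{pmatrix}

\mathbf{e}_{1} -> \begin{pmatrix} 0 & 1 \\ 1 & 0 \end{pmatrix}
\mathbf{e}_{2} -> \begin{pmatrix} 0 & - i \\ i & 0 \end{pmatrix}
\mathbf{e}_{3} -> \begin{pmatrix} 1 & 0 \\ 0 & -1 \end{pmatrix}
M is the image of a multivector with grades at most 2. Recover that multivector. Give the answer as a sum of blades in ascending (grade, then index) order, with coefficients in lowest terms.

Method: 1, rho(e_{1}), rho(e_{2}), rho(e_{3}) form a trace-orthogonal basis of the 2x2 complex matrices (tr(X Y) = 2 if X = Y, else 0), so M = m0*1 + m1*rho(e_{1}) + m2*rho(e_{2}) + m3*rho(e_{3}) with m0 = tr(M)/2 = \frac{3}{4}, m1 = tr(M rho(e_{1}))/2 = - \frac{7 i}{5}, m2 = tr(M rho(e_{2}))/2 = - \frac{1}{2}, m3 = tr(M rho(e_{3}))/2 = 0.
Multiplying table entries, the bivector images are rho(e_{12}) = i*rho(e_{3}), rho(e_{13}) = -i*rho(e_{2}), rho(e_{23}) = i*rho(e_{1}); with real blade coefficients the real parts of m0..m3 are the coefficients of 1, e_{1}, e_{2}, e_{3} and the imaginary parts give the bivectors (e_{23}: Im m1, e_{13}: -Im m2, e_{12}: Im m3).
Answer: \frac{3}{4} - \frac{1}{2} e_{2} - \frac{7}{5} e_{23}


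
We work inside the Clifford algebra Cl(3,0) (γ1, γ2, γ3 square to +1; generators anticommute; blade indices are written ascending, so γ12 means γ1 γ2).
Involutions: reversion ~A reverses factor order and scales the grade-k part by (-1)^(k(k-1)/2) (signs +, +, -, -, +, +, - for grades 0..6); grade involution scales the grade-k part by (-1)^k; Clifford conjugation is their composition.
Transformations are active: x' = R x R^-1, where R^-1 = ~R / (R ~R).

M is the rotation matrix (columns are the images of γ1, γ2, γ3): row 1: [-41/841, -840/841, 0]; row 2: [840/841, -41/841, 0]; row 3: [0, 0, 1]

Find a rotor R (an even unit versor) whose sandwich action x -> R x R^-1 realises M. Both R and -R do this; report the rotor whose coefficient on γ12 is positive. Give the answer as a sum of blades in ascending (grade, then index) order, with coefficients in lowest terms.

Method: write R = a + b12*γ12 + b13*γ13 + b23*γ23 with a^2 + b12^2 + b13^2 + b23^2 = 1 (so R^-1 = ~R). Expanding the columns R e_j ~R gives tr M = 4a^2 - 1 and, from the antisymmetric part, M21 - M12 = -4a*b12, M13 - M31 = 4a*b13, M32 - M23 = -4a*b23.
Here tr M = 759/841, so a^2 = (1 + tr M)/4 = 400/841 and a = ±20/29. Taking a = 20/29: M21 - M12 = 1680/841, M13 - M31 = 0, M32 - M23 = 0, giving b12 = -21/29, b13 = 0, b23 = 0, i.e. R = 20/29 - 21/29*γ12.
Its γ12 coefficient is negative, so report the other preimage -R.
Answer: -20/29 + 21/29*γ12. Uniqueness: Spin(3) -> SO(3) maps R and -R to the same rotation of trace 759/841; fixing the sign of the γ12 coefficient removes the ambiguity.


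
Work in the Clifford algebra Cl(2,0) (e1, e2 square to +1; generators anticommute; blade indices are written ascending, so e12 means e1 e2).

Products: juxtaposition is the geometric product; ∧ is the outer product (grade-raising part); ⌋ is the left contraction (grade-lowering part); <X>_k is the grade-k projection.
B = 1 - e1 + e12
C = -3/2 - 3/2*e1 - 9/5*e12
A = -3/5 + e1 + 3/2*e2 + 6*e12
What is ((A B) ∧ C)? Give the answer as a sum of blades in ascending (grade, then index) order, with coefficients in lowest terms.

step 1: -38/5 + 1/10*e1 + 17/2*e2 + 69/10*e12
step 2: 57/5 + 45/4*e1 - 51/4*e2 + 402/25*e12
Answer: 57/5 + 45/4*e1 - 51/4*e2 + 402/25*e12


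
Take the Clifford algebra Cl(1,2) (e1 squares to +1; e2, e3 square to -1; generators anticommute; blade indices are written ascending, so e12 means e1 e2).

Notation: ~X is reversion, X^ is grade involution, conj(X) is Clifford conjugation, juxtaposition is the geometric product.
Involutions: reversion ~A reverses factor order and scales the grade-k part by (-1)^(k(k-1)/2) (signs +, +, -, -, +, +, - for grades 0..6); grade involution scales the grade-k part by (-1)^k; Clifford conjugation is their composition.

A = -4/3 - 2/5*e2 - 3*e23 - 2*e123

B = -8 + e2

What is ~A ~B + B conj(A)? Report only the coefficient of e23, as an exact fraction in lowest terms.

first term: 166/15 + 28/15*e2 + 3*e3 + 2*e13 - 24*e23 - 16*e123
second term: 154/15 - 68/15*e2 - 3*e3 - 2*e13 - 24*e23 + 16*e123
Answer: -48


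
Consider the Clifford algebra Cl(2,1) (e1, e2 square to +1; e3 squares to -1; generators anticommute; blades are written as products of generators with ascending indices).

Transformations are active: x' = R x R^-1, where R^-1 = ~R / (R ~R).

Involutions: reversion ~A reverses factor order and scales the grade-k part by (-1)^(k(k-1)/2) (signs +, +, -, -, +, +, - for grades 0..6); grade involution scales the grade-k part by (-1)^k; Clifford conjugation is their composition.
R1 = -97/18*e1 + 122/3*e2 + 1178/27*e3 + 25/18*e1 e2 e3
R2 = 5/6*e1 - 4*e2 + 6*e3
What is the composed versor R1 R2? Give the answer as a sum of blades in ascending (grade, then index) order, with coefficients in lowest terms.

Distribute over the terms of R2 (each basis-blade product reordered to ascending indices, repeated generators contracted through their squares):
R1 (5/6*e1) = -485/108 - 305/9*e1 e2 - 2945/81*e1 e3 + 125/108*e2 e3
R1 (-4*e2) = -488/3 + 194/9*e1 e2 + 50/9*e1 e3 + 4712/27*e2 e3
R1 (6*e3) = -2356/9 - 25/3*e1 e2 - 97/3*e1 e3 + 244*e2 e3
Summing the partial products and collecting blades:
Answer: -46325/108 - 62/3*e1 e2 - 5114/81*e1 e3 + 45325/108*e2 e3


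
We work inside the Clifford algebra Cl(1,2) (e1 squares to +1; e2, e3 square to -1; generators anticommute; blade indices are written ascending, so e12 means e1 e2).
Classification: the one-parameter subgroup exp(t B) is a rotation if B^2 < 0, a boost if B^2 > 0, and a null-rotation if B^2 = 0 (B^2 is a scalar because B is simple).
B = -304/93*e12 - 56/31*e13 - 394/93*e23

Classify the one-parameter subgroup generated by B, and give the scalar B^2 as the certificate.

B^2 term by term: the squares give (-304/93)^2*(e12)^2 + (-56/31)^2*(e13)^2 + (-394/93)^2*(e23)^2 = 92416/8649*(+1) + 3136/961*(+1) + 155236/8649*(-1) = -4 (each basis 2-blade squares to minus the product of its generators' squares); cross terms between blades sharing an index anticommute and cancel. So B^2 = -4.
Answer: rotation, certificate B^2 = -4. No conjugation can change B^2 = -4; the sign gives the class.
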